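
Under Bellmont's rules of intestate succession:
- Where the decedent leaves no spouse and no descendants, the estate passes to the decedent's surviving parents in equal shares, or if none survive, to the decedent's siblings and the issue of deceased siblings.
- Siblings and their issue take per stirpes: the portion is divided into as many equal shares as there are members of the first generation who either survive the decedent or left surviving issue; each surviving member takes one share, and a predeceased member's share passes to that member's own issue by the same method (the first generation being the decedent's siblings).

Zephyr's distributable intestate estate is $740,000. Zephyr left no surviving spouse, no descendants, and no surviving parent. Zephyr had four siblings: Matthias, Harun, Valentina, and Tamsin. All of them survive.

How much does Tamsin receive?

Tamsin receives $185,000.

The entire $740,000 passes to the siblings and their issue.
That amount ($740,000) is divided into 4 shares of $185,000: Matthias, Harun, Valentina, and Tamsin each take $185,000.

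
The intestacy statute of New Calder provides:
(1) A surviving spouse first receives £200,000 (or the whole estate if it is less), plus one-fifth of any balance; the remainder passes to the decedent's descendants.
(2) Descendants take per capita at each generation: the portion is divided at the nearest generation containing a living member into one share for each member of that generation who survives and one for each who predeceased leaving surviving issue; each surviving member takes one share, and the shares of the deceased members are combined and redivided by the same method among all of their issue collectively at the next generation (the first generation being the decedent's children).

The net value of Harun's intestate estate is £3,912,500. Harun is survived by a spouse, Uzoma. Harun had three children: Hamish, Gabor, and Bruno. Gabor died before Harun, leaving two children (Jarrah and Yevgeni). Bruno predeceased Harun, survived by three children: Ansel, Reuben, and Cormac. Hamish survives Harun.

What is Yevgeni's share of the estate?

Uzoma first takes £200,000, leaving a balance of £3,712,500. Uzoma then takes one-fifth of the balance (£742,500), for a total of £942,500. The remaining £2,970,000 passes to the descendants.
The descendants' portion (£2,970,000) is divided at the children's generation into 3 shares of £990,000. Hamish takes £990,000. The 2 shares of the deceased (Gabor and Bruno) are combined into a pool of £1,980,000.
That pool (£1,980,000) is divided at the grandchildren's generation equally among Jarrah, Yevgeni, Ansel, Reuben, and Cormac: £396,000 each.

Yevgeni receives £396,000.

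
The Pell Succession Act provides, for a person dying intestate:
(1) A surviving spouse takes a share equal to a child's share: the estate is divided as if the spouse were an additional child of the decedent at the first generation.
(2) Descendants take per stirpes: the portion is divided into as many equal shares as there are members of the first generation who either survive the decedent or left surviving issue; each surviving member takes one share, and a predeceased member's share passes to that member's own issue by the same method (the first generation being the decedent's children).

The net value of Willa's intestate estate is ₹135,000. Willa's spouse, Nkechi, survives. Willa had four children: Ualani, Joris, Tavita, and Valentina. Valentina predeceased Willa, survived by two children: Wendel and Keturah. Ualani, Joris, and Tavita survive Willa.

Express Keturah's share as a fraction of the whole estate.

Keturah receives 1/10 of the estate.

The spouse counts as an additional share at the children's level, so there are 5 primary shares of ₹27,000. Nkechi takes one such share (₹27,000).
The children's combined portion (₹108,000) is divided into 4 shares of ₹27,000: Ualani, Joris, and Tavita each take ₹27,000; Valentina's ₹27,000 share passes to Valentina's issue.
Valentina's share (₹27,000) is divided into 2 shares of ₹13,500: Wendel and Keturah each take ₹13,500.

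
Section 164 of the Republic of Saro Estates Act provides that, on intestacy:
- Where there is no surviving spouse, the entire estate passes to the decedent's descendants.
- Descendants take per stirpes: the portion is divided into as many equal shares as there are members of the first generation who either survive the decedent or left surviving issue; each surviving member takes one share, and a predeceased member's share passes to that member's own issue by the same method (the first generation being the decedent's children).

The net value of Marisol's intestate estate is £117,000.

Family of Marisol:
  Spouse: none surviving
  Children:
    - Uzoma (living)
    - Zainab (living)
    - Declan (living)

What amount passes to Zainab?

The entire £117,000 passes to the descendants.
That amount (£117,000) is divided into 3 shares of £39,000: Uzoma, Zainab, and Declan each take £39,000.

Zainab receives £39,000.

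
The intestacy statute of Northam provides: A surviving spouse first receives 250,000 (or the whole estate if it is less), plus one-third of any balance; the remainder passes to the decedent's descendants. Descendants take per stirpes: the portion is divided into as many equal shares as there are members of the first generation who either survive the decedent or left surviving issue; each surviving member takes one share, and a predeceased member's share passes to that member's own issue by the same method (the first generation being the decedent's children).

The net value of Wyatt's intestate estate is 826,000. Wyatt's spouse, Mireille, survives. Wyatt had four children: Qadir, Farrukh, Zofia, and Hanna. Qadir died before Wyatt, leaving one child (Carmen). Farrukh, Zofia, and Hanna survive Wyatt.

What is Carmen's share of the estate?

Carmen receives 96,000.

Mireille first takes 250,000, leaving a balance of 576,000. Mireille then takes one-third of the balance (192,000), for a total of 442,000. The remaining 384,000 passes to the descendants.
The descendants' portion (384,000) is divided into 4 shares of 96,000: Farrukh, Zofia, and Hanna each take 96,000; Qadir's 96,000 share passes to Qadir's issue.
Qadir's share (96,000) passes entirely to Carmen.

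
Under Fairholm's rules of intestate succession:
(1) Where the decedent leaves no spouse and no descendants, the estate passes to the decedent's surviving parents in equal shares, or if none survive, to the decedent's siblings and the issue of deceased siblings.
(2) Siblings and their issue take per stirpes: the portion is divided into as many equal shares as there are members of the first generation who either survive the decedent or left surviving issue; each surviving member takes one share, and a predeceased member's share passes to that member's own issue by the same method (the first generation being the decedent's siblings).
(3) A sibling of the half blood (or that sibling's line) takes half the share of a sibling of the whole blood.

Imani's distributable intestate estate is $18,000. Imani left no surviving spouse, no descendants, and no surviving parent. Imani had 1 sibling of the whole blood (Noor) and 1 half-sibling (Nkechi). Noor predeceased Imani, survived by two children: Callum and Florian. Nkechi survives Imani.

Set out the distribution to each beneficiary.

The entire $18,000 passes to the siblings and their issue.
Counting each half-blood sibling's line as half a unit, there are 3/2 units in $18,000, so one unit is $12,000. Whole-blood lines (Noor) take $12,000 each; half-blood lines (Nkechi) take $6,000 each.
Noor's share ($12,000) is divided into 2 shares of $6,000: Callum and Florian each take $6,000.

Nkechi: $6,000; Callum: $6,000; Florian: $6,000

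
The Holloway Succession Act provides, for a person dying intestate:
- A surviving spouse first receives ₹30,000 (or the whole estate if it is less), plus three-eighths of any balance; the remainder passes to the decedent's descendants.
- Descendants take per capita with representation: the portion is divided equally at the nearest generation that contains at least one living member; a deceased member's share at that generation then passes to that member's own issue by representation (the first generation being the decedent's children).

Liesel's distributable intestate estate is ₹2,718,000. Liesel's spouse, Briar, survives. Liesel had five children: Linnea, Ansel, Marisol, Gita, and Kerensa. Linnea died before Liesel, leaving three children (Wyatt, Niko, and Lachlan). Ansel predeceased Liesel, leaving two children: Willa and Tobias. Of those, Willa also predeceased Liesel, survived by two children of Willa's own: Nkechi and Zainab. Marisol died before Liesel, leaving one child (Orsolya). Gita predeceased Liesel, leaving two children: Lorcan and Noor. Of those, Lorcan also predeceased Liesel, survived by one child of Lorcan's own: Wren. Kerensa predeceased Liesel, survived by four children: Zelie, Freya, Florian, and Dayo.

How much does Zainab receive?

Zainab receives ₹70,000.

Briar first takes ₹30,000, leaving a balance of ₹2,688,000. Briar then takes three-eighths of the balance (₹1,008,000), for a total of ₹1,038,000. The remaining ₹1,680,000 passes to the descendants.
No child survives, so the initial division is made at the grandchildren's generation.
The descendants' portion (₹1,680,000) is divided into 12 shares of ₹140,000: Wyatt, Niko, Lachlan, Tobias, Orsolya, Noor, Zelie, Freya, Florian, and Dayo each take ₹140,000; Willa's ₹140,000 share passes to Willa's issue; Lorcan's ₹140,000 share passes to Lorcan's issue.
Willa's share (₹140,000) is divided into 2 shares of ₹70,000: Nkechi and Zainab each take ₹70,000.
Lorcan's share (₹140,000) passes entirely to Wren.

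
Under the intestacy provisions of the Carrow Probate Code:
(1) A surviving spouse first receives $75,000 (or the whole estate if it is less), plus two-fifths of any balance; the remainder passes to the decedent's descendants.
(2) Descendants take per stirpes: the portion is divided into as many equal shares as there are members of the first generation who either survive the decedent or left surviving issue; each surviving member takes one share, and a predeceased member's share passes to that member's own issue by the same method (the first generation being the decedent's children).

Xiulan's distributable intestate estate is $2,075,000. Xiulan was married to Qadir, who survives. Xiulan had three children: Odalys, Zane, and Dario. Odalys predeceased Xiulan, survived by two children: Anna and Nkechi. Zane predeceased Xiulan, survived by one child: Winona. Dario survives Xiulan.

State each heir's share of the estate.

Qadir: $875,000; Anna: $200,000; Nkechi: $200,000; Winona: $400,000; Dario: $400,000

Qadir first takes $75,000, leaving a balance of $2,000,000. Qadir then takes two-fifths of the balance ($800,000), for a total of $875,000. The remaining $1,200,000 passes to the descendants.
The descendants' portion ($1,200,000) is divided into 3 shares of $400,000: Dario takes $400,000; Odalys's $400,000 share passes to Odalys's issue; Zane's $400,000 share passes to Zane's issue.
Odalys's share ($400,000) is divided into 2 shares of $200,000: Anna and Nkechi each take $200,000.
Zane's share ($400,000) passes entirely to Winona.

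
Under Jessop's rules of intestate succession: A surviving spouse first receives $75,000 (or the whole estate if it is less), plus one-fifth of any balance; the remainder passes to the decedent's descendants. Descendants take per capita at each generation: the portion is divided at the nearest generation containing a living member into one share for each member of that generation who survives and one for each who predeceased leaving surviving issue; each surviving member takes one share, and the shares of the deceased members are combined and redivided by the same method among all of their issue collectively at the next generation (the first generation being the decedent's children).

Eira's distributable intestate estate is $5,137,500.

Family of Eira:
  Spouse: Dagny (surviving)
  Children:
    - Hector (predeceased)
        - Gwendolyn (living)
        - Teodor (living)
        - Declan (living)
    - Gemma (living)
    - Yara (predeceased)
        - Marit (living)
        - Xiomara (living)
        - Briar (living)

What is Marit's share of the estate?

Marit receives $450,000.

Dagny first takes $75,000, leaving a balance of $5,062,500. Dagny then takes one-fifth of the balance ($1,012,500), for a total of $1,087,500. The remaining $4,050,000 passes to the descendants.
The descendants' portion ($4,050,000) is divided at the children's generation into 3 shares of $1,350,000. Gemma takes $1,350,000. The 2 shares of the deceased (Hector and Yara) are combined into a pool of $2,700,000.
That pool ($2,700,000) is divided at the grandchildren's generation equally among Gwendolyn, Teodor, Declan, Marit, Xiomara, and Briar: $450,000 each.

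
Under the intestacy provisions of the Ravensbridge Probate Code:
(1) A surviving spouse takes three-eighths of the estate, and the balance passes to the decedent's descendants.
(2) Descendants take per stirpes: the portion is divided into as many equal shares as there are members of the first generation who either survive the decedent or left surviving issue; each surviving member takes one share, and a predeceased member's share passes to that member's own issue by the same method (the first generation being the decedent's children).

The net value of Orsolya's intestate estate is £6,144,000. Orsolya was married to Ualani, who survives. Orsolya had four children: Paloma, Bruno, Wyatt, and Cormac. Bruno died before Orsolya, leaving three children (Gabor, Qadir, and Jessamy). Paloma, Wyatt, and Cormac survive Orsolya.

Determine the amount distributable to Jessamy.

Ualani takes three-eighths of £6,144,000 = £2,304,000. The remaining £3,840,000 passes to the descendants.
The descendants' portion (£3,840,000) is divided into 4 shares of £960,000: Paloma, Wyatt, and Cormac each take £960,000; Bruno's £960,000 share passes to Bruno's issue.
Bruno's share (£960,000) is divided into 3 shares of £320,000: Gabor, Qadir, and Jessamy each take £320,000.

Jessamy receives £320,000.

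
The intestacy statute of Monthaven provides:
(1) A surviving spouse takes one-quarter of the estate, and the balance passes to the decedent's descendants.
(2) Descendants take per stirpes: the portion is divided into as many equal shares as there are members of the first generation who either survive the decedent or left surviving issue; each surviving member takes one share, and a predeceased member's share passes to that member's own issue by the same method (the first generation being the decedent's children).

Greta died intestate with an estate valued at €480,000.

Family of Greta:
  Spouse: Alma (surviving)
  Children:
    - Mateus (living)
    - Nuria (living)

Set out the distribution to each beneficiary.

Alma: €120,000; Mateus: €180,000; Nuria: €180,000

Alma takes one-quarter of €480,000 = €120,000. The remaining €360,000 passes to the descendants.
The descendants' portion (€360,000) is divided into 2 shares of €180,000: Mateus and Nuria each take €180,000.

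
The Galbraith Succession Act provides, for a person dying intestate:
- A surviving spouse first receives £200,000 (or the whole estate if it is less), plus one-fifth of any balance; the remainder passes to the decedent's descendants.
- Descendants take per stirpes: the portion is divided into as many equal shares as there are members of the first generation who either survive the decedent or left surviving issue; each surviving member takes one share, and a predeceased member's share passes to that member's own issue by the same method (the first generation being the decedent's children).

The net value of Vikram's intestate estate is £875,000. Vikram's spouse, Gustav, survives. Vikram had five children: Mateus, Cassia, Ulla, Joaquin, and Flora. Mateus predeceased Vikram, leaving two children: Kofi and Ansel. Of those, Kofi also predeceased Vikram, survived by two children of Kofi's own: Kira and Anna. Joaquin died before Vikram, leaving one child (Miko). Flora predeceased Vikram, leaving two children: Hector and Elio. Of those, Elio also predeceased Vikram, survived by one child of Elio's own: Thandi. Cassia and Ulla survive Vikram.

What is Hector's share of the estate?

Hector receives £54,000.

Gustav first takes £200,000, leaving a balance of £675,000. Gustav then takes one-fifth of the balance (£135,000), for a total of £335,000. The remaining £540,000 passes to the descendants.
The descendants' portion (£540,000) is divided into 5 shares of £108,000: Cassia and Ulla each take £108,000; Mateus's £108,000 share passes to Mateus's issue; Joaquin's £108,000 share passes to Joaquin's issue; Flora's £108,000 share passes to Flora's issue.
Mateus's share (£108,000) is divided into 2 shares of £54,000: Ansel takes £54,000; Kofi's £54,000 share passes to Kofi's issue.
Kofi's share (£54,000) is divided into 2 shares of £27,000: Kira and Anna each take £27,000.
Joaquin's share (£108,000) passes entirely to Miko.
Flora's share (£108,000) is divided into 2 shares of £54,000: Hector takes £54,000; Elio's £54,000 share passes to Elio's issue.
Elio's share (£54,000) passes entirely to Thandi.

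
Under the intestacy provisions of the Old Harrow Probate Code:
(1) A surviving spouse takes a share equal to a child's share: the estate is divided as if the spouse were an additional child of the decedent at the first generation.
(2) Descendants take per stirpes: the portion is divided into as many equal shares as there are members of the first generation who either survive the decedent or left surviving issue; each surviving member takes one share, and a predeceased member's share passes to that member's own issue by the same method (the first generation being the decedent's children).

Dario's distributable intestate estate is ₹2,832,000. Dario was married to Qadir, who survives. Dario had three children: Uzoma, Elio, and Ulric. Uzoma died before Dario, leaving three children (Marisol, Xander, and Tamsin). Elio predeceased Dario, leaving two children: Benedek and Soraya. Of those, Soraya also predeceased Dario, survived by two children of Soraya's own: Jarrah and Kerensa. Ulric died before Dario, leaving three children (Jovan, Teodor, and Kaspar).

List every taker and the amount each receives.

Qadir: ₹708,000; Marisol: ₹236,000; Xander: ₹236,000; Tamsin: ₹236,000; Benedek: ₹354,000; Jarrah: ₹177,000; Kerensa: ₹177,000; Jovan: ₹236,000; Teodor: ₹236,000; Kaspar: ₹236,000

The spouse counts as an additional share at the children's level, so there are 4 primary shares of ₹708,000. Qadir takes one such share (₹708,000).
The children's combined portion (₹2,124,000) is divided into 3 shares of ₹708,000: Uzoma's ₹708,000 share passes to Uzoma's issue; Elio's ₹708,000 share passes to Elio's issue; Ulric's ₹708,000 share passes to Ulric's issue.
Uzoma's share (₹708,000) is divided into 3 shares of ₹236,000: Marisol, Xander, and Tamsin each take ₹236,000.
Elio's share (₹708,000) is divided into 2 shares of ₹354,000: Benedek takes ₹354,000; Soraya's ₹354,000 share passes to Soraya's issue.
Soraya's share (₹354,000) is divided into 2 shares of ₹177,000: Jarrah and Kerensa each take ₹177,000.
Ulric's share (₹708,000) is divided into 3 shares of ₹236,000: Jovan, Teodor, and Kaspar each take ₹236,000.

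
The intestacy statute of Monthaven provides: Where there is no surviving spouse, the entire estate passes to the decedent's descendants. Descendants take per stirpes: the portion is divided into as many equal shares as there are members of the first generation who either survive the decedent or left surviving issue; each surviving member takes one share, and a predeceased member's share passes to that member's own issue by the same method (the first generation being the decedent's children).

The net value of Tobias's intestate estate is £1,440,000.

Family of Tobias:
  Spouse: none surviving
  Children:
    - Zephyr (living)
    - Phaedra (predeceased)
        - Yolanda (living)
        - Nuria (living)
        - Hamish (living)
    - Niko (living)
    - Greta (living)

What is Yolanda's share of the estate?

The entire £1,440,000 passes to the descendants.
That amount (£1,440,000) is divided into 4 shares of £360,000: Zephyr, Niko, and Greta each take £360,000; Phaedra's £360,000 share passes to Phaedra's issue.
Phaedra's share (£360,000) is divided into 3 shares of £120,000: Yolanda, Nuria, and Hamish each take £120,000.

Yolanda receives £120,000.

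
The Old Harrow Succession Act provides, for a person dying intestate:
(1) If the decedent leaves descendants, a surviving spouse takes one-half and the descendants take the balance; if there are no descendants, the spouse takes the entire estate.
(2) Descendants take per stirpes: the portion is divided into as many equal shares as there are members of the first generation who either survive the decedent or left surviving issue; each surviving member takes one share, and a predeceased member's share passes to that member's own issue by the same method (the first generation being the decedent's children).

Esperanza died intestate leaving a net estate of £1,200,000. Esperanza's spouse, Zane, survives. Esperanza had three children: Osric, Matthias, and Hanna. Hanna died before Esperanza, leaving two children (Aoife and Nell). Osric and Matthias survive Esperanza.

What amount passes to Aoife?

Zane takes one-half of £1,200,000 = £600,000. The remaining £600,000 passes to the descendants.
The descendants' portion (£600,000) is divided into 3 shares of £200,000: Osric and Matthias each take £200,000; Hanna's £200,000 share passes to Hanna's issue.
Hanna's share (£200,000) is divided into 2 shares of £100,000: Aoife and Nell each take £100,000.

Aoife receives £100,000.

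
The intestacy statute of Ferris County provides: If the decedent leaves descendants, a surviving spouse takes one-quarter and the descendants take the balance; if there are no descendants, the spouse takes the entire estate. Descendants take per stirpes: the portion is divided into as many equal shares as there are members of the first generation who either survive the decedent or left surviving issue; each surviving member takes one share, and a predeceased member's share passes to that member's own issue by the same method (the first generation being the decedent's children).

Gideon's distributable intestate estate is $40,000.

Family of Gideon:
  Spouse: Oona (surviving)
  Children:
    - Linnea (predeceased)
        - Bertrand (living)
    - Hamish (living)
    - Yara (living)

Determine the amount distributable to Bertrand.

Bertrand receives $10,000.

Oona takes one-quarter of $40,000 = $10,000. The remaining $30,000 passes to the descendants.
The descendants' portion ($30,000) is divided into 3 shares of $10,000: Hamish and Yara each take $10,000; Linnea's $10,000 share passes to Linnea's issue.
Linnea's share ($10,000) passes entirely to Bertrand.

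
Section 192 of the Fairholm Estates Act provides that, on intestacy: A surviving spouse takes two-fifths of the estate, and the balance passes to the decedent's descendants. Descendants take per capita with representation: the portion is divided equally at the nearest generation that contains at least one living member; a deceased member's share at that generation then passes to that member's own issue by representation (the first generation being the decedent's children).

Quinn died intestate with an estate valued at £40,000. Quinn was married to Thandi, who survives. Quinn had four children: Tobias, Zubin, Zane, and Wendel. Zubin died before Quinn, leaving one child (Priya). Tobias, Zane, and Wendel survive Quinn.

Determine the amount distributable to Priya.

Thandi takes two-fifths of £40,000 = £16,000. The remaining £24,000 passes to the descendants.
The descendants' portion (£24,000) is divided into 4 shares of £6,000: Tobias, Zane, and Wendel each take £6,000; Zubin's £6,000 share passes to Zubin's issue.
Zubin's share (£6,000) passes entirely to Priya.

Priya receives £6,000.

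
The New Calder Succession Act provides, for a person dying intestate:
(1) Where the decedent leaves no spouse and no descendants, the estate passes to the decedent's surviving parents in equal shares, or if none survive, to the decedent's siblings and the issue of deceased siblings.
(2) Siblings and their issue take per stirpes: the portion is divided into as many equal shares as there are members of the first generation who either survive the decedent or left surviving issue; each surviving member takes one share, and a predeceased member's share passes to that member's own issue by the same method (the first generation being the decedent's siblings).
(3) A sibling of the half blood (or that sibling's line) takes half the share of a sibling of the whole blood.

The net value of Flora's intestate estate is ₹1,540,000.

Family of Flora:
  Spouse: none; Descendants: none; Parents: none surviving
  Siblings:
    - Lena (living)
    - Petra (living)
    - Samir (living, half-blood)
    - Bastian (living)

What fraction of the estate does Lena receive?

Lena receives 2/7 of the estate.

The entire ₹1,540,000 passes to the siblings and their issue.
Counting each half-blood sibling's line as half a unit, there are 7/2 units in ₹1,540,000, so one unit is ₹440,000. Whole-blood lines (Lena, Petra, and Bastian) take ₹440,000 each; half-blood lines (Samir) take ₹220,000 each.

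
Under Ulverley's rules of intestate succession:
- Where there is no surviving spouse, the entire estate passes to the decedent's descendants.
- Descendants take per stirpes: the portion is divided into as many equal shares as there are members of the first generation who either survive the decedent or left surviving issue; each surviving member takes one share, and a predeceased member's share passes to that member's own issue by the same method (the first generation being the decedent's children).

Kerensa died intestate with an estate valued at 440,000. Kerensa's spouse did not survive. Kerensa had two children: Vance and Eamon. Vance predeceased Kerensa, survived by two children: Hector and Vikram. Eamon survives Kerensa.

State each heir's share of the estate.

The entire 440,000 passes to the descendants.
That amount (440,000) is divided into 2 shares of 220,000: Eamon takes 220,000; Vance's 220,000 share passes to Vance's issue.
Vance's share (220,000) is divided into 2 shares of 110,000: Hector and Vikram each take 110,000.

Hector: 110,000; Vikram: 110,000; Eamon: 220,000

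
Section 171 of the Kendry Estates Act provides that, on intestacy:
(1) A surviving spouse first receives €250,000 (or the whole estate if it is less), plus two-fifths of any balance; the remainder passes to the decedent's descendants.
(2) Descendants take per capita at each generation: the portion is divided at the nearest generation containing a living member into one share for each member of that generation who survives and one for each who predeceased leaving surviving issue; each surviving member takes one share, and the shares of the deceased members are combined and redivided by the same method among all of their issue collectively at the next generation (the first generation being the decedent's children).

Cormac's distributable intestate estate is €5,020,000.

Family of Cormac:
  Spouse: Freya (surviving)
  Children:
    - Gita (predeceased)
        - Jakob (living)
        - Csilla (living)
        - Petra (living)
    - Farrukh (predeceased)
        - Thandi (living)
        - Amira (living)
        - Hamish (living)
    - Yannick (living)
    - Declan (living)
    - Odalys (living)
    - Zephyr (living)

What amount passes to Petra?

Petra receives €159,000.

Freya first takes €250,000, leaving a balance of €4,770,000. Freya then takes two-fifths of the balance (€1,908,000), for a total of €2,158,000. The remaining €2,862,000 passes to the descendants.
The descendants' portion (€2,862,000) is divided at the children's generation into 6 shares of €477,000. Yannick, Declan, Odalys, and Zephyr each take €477,000. The 2 shares of the deceased (Gita and Farrukh) are combined into a pool of €954,000.
That pool (€954,000) is divided at the grandchildren's generation equally among Jakob, Csilla, Petra, Thandi, Amira, and Hamish: €159,000 each.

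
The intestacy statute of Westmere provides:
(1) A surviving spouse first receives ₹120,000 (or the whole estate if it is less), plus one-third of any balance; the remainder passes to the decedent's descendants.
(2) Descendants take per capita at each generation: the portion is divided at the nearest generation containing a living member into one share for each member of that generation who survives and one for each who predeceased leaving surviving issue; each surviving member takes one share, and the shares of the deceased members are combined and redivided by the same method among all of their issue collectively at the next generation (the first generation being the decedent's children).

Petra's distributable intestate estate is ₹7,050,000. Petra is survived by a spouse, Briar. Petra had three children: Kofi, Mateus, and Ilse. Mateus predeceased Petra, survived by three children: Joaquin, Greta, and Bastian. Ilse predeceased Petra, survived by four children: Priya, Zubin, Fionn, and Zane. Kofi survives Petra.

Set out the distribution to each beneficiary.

Briar first takes ₹120,000, leaving a balance of ₹6,930,000. Briar then takes one-third of the balance (₹2,310,000), for a total of ₹2,430,000. The remaining ₹4,620,000 passes to the descendants.
The descendants' portion (₹4,620,000) is divided at the children's generation into 3 shares of ₹1,540,000. Kofi takes ₹1,540,000. The 2 shares of the deceased (Mateus and Ilse) are combined into a pool of ₹3,080,000.
That pool (₹3,080,000) is divided at the grandchildren's generation equally among Joaquin, Greta, Bastian, Priya, Zubin, Fionn, and Zane: ₹440,000 each.

Briar: ₹2,430,000; Kofi: ₹1,540,000; Joaquin: ₹440,000; Greta: ₹440,000; Bastian: ₹440,000; Priya: ₹440,000; Zubin: ₹440,000; Fionn: ₹440,000; Zane: ₹440,000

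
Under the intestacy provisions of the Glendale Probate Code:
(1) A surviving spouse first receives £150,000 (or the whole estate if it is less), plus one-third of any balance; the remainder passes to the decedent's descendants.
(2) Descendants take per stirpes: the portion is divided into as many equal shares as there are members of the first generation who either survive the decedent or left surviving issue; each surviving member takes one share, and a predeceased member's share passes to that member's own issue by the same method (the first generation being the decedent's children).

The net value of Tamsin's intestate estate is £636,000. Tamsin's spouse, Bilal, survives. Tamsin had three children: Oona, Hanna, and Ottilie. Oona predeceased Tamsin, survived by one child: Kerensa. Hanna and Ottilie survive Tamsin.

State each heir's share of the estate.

Bilal: £312,000; Kerensa: £108,000; Hanna: £108,000; Ottilie: £108,000

Bilal first takes £150,000, leaving a balance of £486,000. Bilal then takes one-third of the balance (£162,000), for a total of £312,000. The remaining £324,000 passes to the descendants.
The descendants' portion (£324,000) is divided into 3 shares of £108,000: Hanna and Ottilie each take £108,000; Oona's £108,000 share passes to Oona's issue.
Oona's share (£108,000) passes entirely to Kerensa.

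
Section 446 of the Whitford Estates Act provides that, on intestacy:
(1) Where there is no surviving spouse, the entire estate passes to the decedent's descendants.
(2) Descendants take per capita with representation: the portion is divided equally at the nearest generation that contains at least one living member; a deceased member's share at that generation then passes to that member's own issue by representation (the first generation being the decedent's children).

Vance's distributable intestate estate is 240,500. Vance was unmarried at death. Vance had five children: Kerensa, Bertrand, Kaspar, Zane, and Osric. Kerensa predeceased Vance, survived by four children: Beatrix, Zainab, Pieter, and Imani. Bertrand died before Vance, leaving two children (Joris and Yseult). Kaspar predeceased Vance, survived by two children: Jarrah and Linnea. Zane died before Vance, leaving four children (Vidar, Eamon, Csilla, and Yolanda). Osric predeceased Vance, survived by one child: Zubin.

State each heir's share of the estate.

The entire 240,500 passes to the descendants.
No child survives, so the initial division is made at the grandchildren's generation.
That amount (240,500) is divided into 13 shares of 18,500: Beatrix, Zainab, Pieter, Imani, Joris, Yseult, Jarrah, Linnea, Vidar, Eamon, Csilla, Yolanda, and Zubin each take 18,500.

Beatrix: 18,500; Zainab: 18,500; Pieter: 18,500; Imani: 18,500; Joris: 18,500; Yseult: 18,500; Jarrah: 18,500; Linnea: 18,500; Vidar: 18,500; Eamon: 18,500; Csilla: 18,500; Yolanda: 18,500; Zubin: 18,500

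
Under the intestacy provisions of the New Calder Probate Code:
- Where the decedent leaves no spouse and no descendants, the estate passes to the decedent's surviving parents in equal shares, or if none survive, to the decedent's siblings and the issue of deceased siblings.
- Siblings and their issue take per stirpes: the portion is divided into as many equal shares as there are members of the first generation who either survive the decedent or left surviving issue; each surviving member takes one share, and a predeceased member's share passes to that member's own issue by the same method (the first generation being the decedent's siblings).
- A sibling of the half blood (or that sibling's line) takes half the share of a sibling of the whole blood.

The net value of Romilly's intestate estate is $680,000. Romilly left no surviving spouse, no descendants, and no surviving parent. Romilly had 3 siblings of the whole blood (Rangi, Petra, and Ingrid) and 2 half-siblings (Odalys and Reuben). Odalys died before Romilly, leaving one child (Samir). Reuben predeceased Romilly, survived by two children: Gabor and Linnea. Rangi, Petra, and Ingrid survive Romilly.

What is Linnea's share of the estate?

Linnea receives $42,500.

The entire $680,000 passes to the siblings and their issue.
Counting each half-blood sibling's line as half a unit, there are 4 units in $680,000, so one unit is $170,000. Whole-blood lines (Rangi, Petra, and Ingrid) take $170,000 each; half-blood lines (Odalys and Reuben) take $85,000 each.
Odalys's share ($85,000) passes entirely to Samir.
Reuben's share ($85,000) is divided into 2 shares of $42,500: Gabor and Linnea each take $42,500.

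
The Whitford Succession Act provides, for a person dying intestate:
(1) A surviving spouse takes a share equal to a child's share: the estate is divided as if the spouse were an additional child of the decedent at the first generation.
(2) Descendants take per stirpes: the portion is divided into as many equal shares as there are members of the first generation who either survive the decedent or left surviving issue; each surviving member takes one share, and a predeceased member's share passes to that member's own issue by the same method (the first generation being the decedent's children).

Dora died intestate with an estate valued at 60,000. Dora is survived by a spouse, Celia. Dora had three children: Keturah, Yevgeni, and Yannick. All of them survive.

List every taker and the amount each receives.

Celia: 15,000; Keturah: 15,000; Yevgeni: 15,000; Yannick: 15,000

The spouse counts as an additional share at the children's level, so there are 4 primary shares of 15,000. Celia takes one such share (15,000).
The children's combined portion (45,000) is divided into 3 shares of 15,000: Keturah, Yevgeni, and Yannick each take 15,000.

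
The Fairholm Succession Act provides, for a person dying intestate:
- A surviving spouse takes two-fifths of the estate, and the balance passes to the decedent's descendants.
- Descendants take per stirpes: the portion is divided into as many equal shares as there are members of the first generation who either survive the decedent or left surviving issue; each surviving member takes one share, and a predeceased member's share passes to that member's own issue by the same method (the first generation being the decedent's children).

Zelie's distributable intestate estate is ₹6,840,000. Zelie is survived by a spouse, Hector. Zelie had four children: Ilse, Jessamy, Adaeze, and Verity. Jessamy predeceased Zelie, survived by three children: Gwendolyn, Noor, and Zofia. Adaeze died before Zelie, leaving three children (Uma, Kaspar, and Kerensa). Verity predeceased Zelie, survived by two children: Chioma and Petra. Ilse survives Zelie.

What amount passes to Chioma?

Hector takes two-fifths of ₹6,840,000 = ₹2,736,000. The remaining ₹4,104,000 passes to the descendants.
The descendants' portion (₹4,104,000) is divided into 4 shares of ₹1,026,000: Ilse takes ₹1,026,000; Jessamy's ₹1,026,000 share passes to Jessamy's issue; Adaeze's ₹1,026,000 share passes to Adaeze's issue; Verity's ₹1,026,000 share passes to Verity's issue.
Jessamy's share (₹1,026,000) is divided into 3 shares of ₹342,000: Gwendolyn, Noor, and Zofia each take ₹342,000.
Adaeze's share (₹1,026,000) is divided into 3 shares of ₹342,000: Uma, Kaspar, and Kerensa each take ₹342,000.
Verity's share (₹1,026,000) is divided into 2 shares of ₹513,000: Chioma and Petra each take ₹513,000.

Chioma receives ₹513,000.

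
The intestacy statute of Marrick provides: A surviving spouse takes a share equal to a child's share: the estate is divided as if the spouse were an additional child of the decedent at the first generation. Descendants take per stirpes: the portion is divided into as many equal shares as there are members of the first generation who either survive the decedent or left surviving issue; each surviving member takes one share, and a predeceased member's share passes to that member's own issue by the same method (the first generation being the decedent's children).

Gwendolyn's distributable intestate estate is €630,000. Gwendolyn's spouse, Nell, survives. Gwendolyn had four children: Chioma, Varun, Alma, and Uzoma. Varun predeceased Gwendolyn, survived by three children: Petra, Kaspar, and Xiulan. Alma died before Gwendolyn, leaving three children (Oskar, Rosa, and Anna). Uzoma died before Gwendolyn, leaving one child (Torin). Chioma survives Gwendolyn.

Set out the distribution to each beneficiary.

The spouse counts as an additional share at the children's level, so there are 5 primary shares of €126,000. Nell takes one such share (€126,000).
The children's combined portion (€504,000) is divided into 4 shares of €126,000: Chioma takes €126,000; Varun's €126,000 share passes to Varun's issue; Alma's €126,000 share passes to Alma's issue; Uzoma's €126,000 share passes to Uzoma's issue.
Varun's share (€126,000) is divided into 3 shares of €42,000: Petra, Kaspar, and Xiulan each take €42,000.
Alma's share (€126,000) is divided into 3 shares of €42,000: Oskar, Rosa, and Anna each take €42,000.
Uzoma's share (€126,000) passes entirely to Torin.

Nell: €126,000; Chioma: €126,000; Petra: €42,000; Kaspar: €42,000; Xiulan: €42,000; Oskar: €42,000; Rosa: €42,000; Anna: €42,000; Torin: €126,000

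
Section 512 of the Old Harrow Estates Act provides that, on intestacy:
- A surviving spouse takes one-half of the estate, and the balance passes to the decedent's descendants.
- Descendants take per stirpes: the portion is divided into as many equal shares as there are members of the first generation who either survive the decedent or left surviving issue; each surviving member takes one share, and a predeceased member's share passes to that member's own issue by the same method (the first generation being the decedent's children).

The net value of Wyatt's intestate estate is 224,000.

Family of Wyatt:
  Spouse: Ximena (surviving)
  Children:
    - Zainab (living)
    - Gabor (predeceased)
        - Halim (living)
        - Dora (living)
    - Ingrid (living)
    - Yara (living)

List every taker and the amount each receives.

Ximena takes one-half of 224,000 = 112,000. The remaining 112,000 passes to the descendants.
The descendants' portion (112,000) is divided into 4 shares of 28,000: Zainab, Ingrid, and Yara each take 28,000; Gabor's 28,000 share passes to Gabor's issue.
Gabor's share (28,000) is divided into 2 shares of 14,000: Halim and Dora each take 14,000.

Ximena: 112,000; Zainab: 28,000; Halim: 14,000; Dora: 14,000; Ingrid: 28,000; Yara: 28,000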